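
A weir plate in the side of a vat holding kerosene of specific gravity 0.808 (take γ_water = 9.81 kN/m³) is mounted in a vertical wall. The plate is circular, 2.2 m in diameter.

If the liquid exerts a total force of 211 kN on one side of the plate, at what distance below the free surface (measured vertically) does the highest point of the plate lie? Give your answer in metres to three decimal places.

d_top ≈ 5.903 m

γ = 0.808 × 9.81 = 7.92648 kN/m³.
A = π(1.1)² = 3.80133 m².
From F = γ·h_c·A, the centroid depth is h_c = 211/(7.92648 × 3.80133) = 7.00272 m.
The centroid is at the centre, 1.1 m below the top of the plate, so the highest point sits at h_top = 7.00272 − 1.1 = 5.90272 m below the surface.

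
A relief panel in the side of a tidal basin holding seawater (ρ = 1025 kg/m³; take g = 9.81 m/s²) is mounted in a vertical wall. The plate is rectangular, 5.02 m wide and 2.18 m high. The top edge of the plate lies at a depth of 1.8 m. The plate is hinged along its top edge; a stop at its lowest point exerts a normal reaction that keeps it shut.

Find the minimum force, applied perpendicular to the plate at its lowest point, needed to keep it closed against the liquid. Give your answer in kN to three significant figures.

P ≈ 179 kN

γ = ρg = 1025 × 9.81 / 1000 = 10.05525 kN/m³.
The centroid lies 2.18/2 = 1.09 m below the top edge, so the centroid depth is h_c = 1.8 + 1.09 = 2.89 m.
A = 5.02 × 2.18 = 10.9436 m².
Resultant F = γ·h_c·A = 10.05525 × 2.89 × 10.9436 = 318.017 kN.
I_c = b·h³/12 = 5.02 × 2.18³/12 = 4.33403 m⁴.
Centre of pressure: y_p = y_c + I_c/(y_c·A) = 2.89 + 4.33403/(2.89 × 10.9436) = 2.89 + 0.137036 = 3.02704 m along the plane.
The resultant acts 1.09 + 0.137036 = 1.22704 m (along the plate) below the hinge at the top edge, so the moment about the hinge is M = F × 1.22704 = 318.017 × 1.22704 = 390.22 kN·m.
A normal force at the bottom, 2.18 m from the hinge, must supply this moment: P = 390.22/2.18 = 179 kN.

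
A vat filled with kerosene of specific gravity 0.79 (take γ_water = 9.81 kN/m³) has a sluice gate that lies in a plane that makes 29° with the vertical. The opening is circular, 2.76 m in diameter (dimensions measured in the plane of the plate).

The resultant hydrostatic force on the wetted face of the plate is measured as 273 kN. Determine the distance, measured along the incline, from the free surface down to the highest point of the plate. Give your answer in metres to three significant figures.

y_top ≈ 5.35 m

γ = 0.79 × 9.81 = 7.7499 kN/m³.
A = π(1.38)² = 5.98285 m².
From F = γ·h_c·A, the centroid depth is h_c = 273/(7.7499 × 5.98285) = 5.88787 m.
The plate makes 29° with the vertical, i.e. θ = 90° − 29° = 61° to the horizontal. Measuring y along the incline from the free-surface line, vertical depth h = y·sinθ with sinθ = 0.874620.
Along the incline, y_c = h_c/sinθ = 5.88787/0.874620 = 6.73192 m.
The centroid is at the centre, 1.38 m below the top of the plate, so the highest point sits at y_top = 6.73192 − 1.38 = 5.35192 m along the incline.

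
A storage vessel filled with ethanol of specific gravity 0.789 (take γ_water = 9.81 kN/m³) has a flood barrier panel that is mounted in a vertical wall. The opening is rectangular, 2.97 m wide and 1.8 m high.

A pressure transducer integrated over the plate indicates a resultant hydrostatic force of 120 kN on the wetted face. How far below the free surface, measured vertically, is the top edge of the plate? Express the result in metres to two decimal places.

γ = 0.789 × 9.81 = 7.74009 kN/m³.
A = 2.97 × 1.8 = 5.346 m².
From F = γ·h_c·A, the centroid depth is h_c = 120/(7.74009 × 5.346) = 2.90006 m.
The centroid lies 1.8/2 = 0.9 m below the top edge, so the top edge sits at h_top = 2.90006 − 0.9 = 2.00006 m below the surface.

d_top ≈ 2.00 m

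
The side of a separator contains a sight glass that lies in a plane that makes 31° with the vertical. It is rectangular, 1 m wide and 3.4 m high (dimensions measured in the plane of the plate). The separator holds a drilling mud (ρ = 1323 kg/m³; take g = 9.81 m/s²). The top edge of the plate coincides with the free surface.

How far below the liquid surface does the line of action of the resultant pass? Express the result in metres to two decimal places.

γ = ρg = 1323 × 9.81 / 1000 = 12.97863 kN/m³.
The plate makes 31° with the vertical, i.e. θ = 90° − 31° = 59° to the horizontal. Measuring y along the incline from the free-surface line, vertical depth h = y·sinθ with sinθ = 0.857167.
The centroid lies 3.4/2 = 1.7 m below the top edge, so y_c = 1.7 m and h_c = 1.7 × 0.857167 = 1.45718 m.
A = 1 × 3.4 = 3.4 m².
Resultant F = γ·h_c·A = 12.97863 × 1.45718 × 3.4 = 64.3015 kN.
I_c = b·h³/12 = 1 × 3.4³/12 = 3.27533 m⁴.
Centre of pressure: y_p = y_c + I_c/(y_c·A) = 1.7 + 3.27533/(1.7 × 3.4) = 1.7 + 0.566666 = 2.26667 m along the plane.
Vertically, h_p = y_p·sinθ = 2.26667 × 0.857167 = 1.94291 m.

h_p = 1.94 m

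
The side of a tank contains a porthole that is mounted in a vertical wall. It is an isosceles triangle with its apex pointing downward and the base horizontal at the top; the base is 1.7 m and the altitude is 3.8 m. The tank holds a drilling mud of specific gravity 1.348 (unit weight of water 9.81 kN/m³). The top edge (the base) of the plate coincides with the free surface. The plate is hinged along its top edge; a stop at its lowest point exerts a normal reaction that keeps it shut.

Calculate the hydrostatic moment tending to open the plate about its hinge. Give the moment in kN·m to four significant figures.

γ = 1.348 × 9.81 = 13.22388 kN/m³.
With the apex down, the centroid sits h/3 = 3.8/3 = 1.26667 m below the base (the top edge), so the centroid depth is h_c = 1.26667 m.
A = ½ × 1.7 × 3.8 = 3.23 m².
Resultant F = γ·h_c·A = 13.22388 × 1.26667 × 3.23 = 54.1034 kN.
I_c = b·h³/36 = 1.7 × 3.8³/36 = 2.59118 m⁴.
Centre of pressure: y_p = y_c + I_c/(y_c·A) = 1.26667 + 2.59118/(1.26667 × 3.23) = 1.26667 + 0.633332 = 1.9 m along the plane.
The resultant acts 1.26667 + 0.633332 = 1.9 m (along the plate) below the hinge at the top edge, so the moment about the hinge is M = F × 1.9 = 54.1034 × 1.9 = 102.796 kN·m.

M ≈ 102.8 kN·m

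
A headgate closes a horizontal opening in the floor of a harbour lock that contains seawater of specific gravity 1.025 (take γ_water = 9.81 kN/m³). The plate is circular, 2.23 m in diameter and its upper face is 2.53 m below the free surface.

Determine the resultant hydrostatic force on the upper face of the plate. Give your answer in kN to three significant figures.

F ≈ 99.4 kN

γ = 1.025 × 9.81 = 10.05525 kN/m³.
The plate is horizontal, so pressure is uniform at p = γ·h = 10.05525 × 2.53 = 25.4398 kN/m².
A = π(1.115)² = 3.90571 m².
F = p·A = 25.4398 × 3.90571 = 99.3605 kN.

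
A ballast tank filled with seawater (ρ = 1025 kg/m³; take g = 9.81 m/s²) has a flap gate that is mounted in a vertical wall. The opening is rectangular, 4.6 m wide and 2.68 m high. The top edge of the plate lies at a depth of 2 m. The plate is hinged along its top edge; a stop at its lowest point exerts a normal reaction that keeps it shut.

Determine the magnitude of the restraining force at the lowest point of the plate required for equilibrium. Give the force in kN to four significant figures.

P ≈ 234.7 kN

γ = ρg = 1025 × 9.81 / 1000 = 10.05525 kN/m³.
The centroid lies 2.68/2 = 1.34 m below the top edge, so the centroid depth is h_c = 2 + 1.34 = 3.34 m.
A = 4.6 × 2.68 = 12.328 m².
Resultant F = γ·h_c·A = 10.05525 × 3.34 × 12.328 = 414.03 kN.
I_c = b·h³/12 = 4.6 × 2.68³/12 = 7.37872 m⁴.
Centre of pressure: y_p = y_c + I_c/(y_c·A) = 3.34 + 7.37872/(3.34 × 12.328) = 3.34 + 0.179202 = 3.5192 m along the plane.
The resultant acts 1.34 + 0.179202 = 1.5192 m (along the plate) below the hinge at the top edge, so the moment about the hinge is M = F × 1.5192 = 414.03 × 1.5192 = 628.994 kN·m.
A normal force at the bottom, 2.68 m from the hinge, must supply this moment: P = 628.994/2.68 = 234.699 kN.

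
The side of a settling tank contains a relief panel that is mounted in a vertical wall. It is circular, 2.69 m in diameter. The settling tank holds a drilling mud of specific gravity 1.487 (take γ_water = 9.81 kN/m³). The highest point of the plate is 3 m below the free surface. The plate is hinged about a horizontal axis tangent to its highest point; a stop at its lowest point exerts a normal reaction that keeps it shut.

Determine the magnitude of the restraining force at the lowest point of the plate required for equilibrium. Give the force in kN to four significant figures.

γ = 1.487 × 9.81 = 14.58747 kN/m³.
The centroid is at the centre, 1.345 m below the top of the plate, so the centroid depth is h_c = 3 + 1.345 = 4.345 m.
A = π(1.345)² = 5.68322 m².
Resultant F = γ·h_c·A = 14.58747 × 4.345 × 5.68322 = 360.217 kN.
I_c = πr⁴/4 = π × 1.345⁴/4 = 2.57027 m⁴.
Centre of pressure: y_p = y_c + I_c/(y_c·A) = 4.345 + 2.57027/(4.345 × 5.68322) = 4.345 + 0.104087 = 4.44909 m along the plane.
The resultant acts 1.345 + 0.104087 = 1.44909 m (along the plate) below the hinge at the top edge, so the moment about the hinge is M = F × 1.44909 = 360.217 × 1.44909 = 521.987 kN·m.
A normal force at the bottom, 2.69 m from the hinge, must supply this moment: P = 521.987/2.69 = 194.047 kN.

P ≈ 194.0 kN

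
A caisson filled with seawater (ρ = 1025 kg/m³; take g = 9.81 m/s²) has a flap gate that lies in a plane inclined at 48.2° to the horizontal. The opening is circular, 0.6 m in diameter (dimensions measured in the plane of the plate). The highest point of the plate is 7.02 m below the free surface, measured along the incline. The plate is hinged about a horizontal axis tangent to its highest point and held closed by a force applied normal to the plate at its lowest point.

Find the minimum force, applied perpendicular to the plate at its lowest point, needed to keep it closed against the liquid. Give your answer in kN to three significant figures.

P ≈ 7.84 kN

γ = ρg = 1025 × 9.81 / 1000 = 10.05525 kN/m³.
Let θ = 48.2° be the plate's angle to the horizontal; measure y along the incline from where the plane meets the free surface. Vertical depth h = y·sinθ with sinθ = 0.745476.
The centroid is at the centre, 0.3 m below the top of the plate, so y_c = 7.02 + 0.3 = 7.32 m and h_c = 7.32 × 0.745476 = 5.45688 m.
A = π(0.3)² = 0.282743 m².
Resultant F = γ·h_c·A = 10.05525 × 5.45688 × 0.282743 = 15.5142 kN.
I_c = πr⁴/4 = π × 0.3⁴/4 = 0.00636173 m⁴.
Centre of pressure: y_p = y_c + I_c/(y_c·A) = 7.32 + 0.00636173/(7.32 × 0.282743) = 7.32 + 0.00307378 = 7.32307 m along the plane.
The resultant acts 0.3 + 0.00307378 = 0.303074 m (along the plate) below the hinge at the top edge, so the moment about the hinge is M = F × 0.303074 = 15.5142 × 0.303074 = 4.70195 kN·m.
A normal force at the bottom, 0.6 m from the hinge, must supply this moment: P = 4.70195/0.6 = 7.83658 kN.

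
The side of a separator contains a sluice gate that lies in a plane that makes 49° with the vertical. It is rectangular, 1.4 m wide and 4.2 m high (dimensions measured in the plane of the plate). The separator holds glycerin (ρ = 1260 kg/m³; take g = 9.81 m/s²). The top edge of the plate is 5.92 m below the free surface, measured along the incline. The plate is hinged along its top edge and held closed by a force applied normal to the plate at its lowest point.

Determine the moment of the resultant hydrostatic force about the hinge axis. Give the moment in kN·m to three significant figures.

γ = ρg = 1260 × 9.81 / 1000 = 12.3606 kN/m³.
The plate makes 49° with the vertical, i.e. θ = 90° − 49° = 41° to the horizontal. Measuring y along the incline from the free-surface line, vertical depth h = y·sinθ with sinθ = 0.656059.
The centroid lies 4.2/2 = 2.1 m below the top edge, so y_c = 5.92 + 2.1 = 8.02 m and h_c = 8.02 × 0.656059 = 5.26159 m.
A = 1.4 × 4.2 = 5.88 m².
Resultant F = γ·h_c·A = 12.3606 × 5.26159 × 5.88 = 382.414 kN.
I_c = b·h³/12 = 1.4 × 4.2³/12 = 8.6436 m⁴.
Centre of pressure: y_p = y_c + I_c/(y_c·A) = 8.02 + 8.6436/(8.02 × 5.88) = 8.02 + 0.183292 = 8.20329 m along the plane.
The resultant acts 2.1 + 0.183292 = 2.28329 m (along the plate) below the hinge at the top edge, so the moment about the hinge is M = F × 2.28329 = 382.414 × 2.28329 = 873.162 kN·m.

M ≈ 873 kN·m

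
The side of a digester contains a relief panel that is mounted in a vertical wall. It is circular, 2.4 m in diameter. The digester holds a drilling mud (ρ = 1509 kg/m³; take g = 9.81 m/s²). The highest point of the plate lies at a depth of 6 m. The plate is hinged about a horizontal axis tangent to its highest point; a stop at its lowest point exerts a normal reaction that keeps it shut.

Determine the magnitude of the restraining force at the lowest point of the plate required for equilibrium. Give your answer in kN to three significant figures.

γ = ρg = 1509 × 9.81 / 1000 = 14.80329 kN/m³.
The centroid is at the centre, 1.2 m below the top of the plate, so the centroid depth is h_c = 6 + 1.2 = 7.2 m.
A = π(1.2)² = 4.52389 m².
Resultant F = γ·h_c·A = 14.80329 × 7.2 × 4.52389 = 482.173 kN.
I_c = πr⁴/4 = π × 1.2⁴/4 = 1.6286 m⁴.
Centre of pressure: y_p = y_c + I_c/(y_c·A) = 7.2 + 1.6286/(7.2 × 4.52389) = 7.2 + 0.05 = 7.25 m along the plane.
The resultant acts 1.2 + 0.05 = 1.25 m (along the plate) below the hinge at the top edge, so the moment about the hinge is M = F × 1.25 = 482.173 × 1.25 = 602.716 kN·m.
A normal force at the bottom, 2.4 m from the hinge, must supply this moment: P = 602.716/2.4 = 251.132 kN.

P ≈ 251 kN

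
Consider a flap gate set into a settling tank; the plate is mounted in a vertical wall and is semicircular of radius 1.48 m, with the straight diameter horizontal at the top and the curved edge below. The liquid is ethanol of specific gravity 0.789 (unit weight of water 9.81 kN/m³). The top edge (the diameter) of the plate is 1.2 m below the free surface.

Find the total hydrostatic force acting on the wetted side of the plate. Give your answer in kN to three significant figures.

γ = 0.789 × 9.81 = 7.74009 kN/m³.
The centroid of a semicircle lies 4r/(3π) = 0.628132 m from the diameter, here below the top edge, so the centroid depth is h_c = 1.2 + 0.628132 = 1.82813 m.
A = πr²/2 = π × 1.48²/2 = 3.44067 m².
Resultant F = γ·h_c·A = 7.74009 × 1.82813 × 3.44067 = 48.6851 kN.

F ≈ 48.7 kN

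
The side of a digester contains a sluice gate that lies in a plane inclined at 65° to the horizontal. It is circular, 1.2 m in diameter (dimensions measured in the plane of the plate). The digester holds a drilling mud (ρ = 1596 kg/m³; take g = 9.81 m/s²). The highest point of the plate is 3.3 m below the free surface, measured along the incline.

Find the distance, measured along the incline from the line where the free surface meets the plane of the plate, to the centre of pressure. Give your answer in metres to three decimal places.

γ = ρg = 1596 × 9.81 / 1000 = 15.65676 kN/m³.
Let θ = 65° be the plate's angle to the horizontal; measure y along the incline from where the plane meets the free surface. Vertical depth h = y·sinθ with sinθ = 0.906308.
The centroid is at the centre, 0.6 m below the top of the plate, so y_c = 3.3 + 0.6 = 3.9 m and h_c = 3.9 × 0.906308 = 3.5346 m.
A = π(0.6)² = 1.13097 m².
Resultant F = γ·h_c·A = 15.65676 × 3.5346 × 1.13097 = 62.5883 kN.
I_c = πr⁴/4 = π × 0.6⁴/4 = 0.101788 m⁴.
Centre of pressure: y_p = y_c + I_c/(y_c·A) = 3.9 + 0.101788/(3.9 × 1.13097) = 3.9 + 0.0230771 = 3.92308 m along the plane.

y_p = 3.923 m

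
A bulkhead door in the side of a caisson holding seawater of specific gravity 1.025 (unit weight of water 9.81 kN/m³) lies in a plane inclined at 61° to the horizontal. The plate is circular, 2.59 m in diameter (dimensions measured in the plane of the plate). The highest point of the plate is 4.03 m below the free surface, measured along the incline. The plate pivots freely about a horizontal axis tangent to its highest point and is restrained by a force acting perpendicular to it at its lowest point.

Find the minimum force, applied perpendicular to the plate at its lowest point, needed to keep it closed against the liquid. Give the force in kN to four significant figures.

P ≈ 130.9 kN

γ = 1.025 × 9.81 = 10.05525 kN/m³.
Let θ = 61° be the plate's angle to the horizontal; measure y along the incline from where the plane meets the free surface. Vertical depth h = y·sinθ with sinθ = 0.874620.
The centroid is at the centre, 1.295 m below the top of the plate, so y_c = 4.03 + 1.295 = 5.325 m and h_c = 5.325 × 0.874620 = 4.65735 m.
A = π(1.295)² = 5.26853 m².
Resultant F = γ·h_c·A = 10.05525 × 4.65735 × 5.26853 = 246.73 kN.
I_c = πr⁴/4 = π × 1.295⁴/4 = 2.20886 m⁴.
Centre of pressure: y_p = y_c + I_c/(y_c·A) = 5.325 + 2.20886/(5.325 × 5.26853) = 5.325 + 0.0787334 = 5.40373 m along the plane.
The resultant acts 1.295 + 0.0787334 = 1.37373 m (along the plate) below the hinge at the top edge, so the moment about the hinge is M = F × 1.37373 = 246.73 × 1.37373 = 338.94 kN·m.
A normal force at the bottom, 2.59 m from the hinge, must supply this moment: P = 338.94/2.59 = 130.865 kN.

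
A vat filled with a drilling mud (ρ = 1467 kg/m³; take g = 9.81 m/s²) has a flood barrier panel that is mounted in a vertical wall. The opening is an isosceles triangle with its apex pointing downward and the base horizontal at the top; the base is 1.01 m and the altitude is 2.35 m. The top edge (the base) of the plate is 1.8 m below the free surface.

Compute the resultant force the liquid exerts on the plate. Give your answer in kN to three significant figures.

F ≈ 44.1 kN

γ = ρg = 1467 × 9.81 / 1000 = 14.39127 kN/m³.
With the apex down, the centroid sits h/3 = 2.35/3 = 0.783333 m below the base (the top edge), so the centroid depth is h_c = 1.8 + 0.783333 = 2.58333 m.
A = ½ × 1.01 × 2.35 = 1.18675 m².
Resultant F = γ·h_c·A = 14.39127 × 2.58333 × 1.18675 = 44.1203 kN.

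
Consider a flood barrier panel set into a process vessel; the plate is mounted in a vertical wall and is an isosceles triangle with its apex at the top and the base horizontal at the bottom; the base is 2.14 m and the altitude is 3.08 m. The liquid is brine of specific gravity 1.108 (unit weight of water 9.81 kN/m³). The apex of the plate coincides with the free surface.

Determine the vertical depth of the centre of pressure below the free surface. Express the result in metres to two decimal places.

γ = 1.108 × 9.81 = 10.86948 kN/m³.
With the apex up, the centroid sits 2h/3 = 2 × 3.08/3 = 2.05333 m below the apex, so the centroid depth is h_c = 2.05333 m.
A = ½ × 2.14 × 3.08 = 3.2956 m².
Resultant F = γ·h_c·A = 10.86948 × 2.05333 × 3.2956 = 73.5533 kN.
I_c = b·h³/36 = 2.14 × 3.08³/36 = 1.73685 m⁴.
Centre of pressure: y_p = y_c + I_c/(y_c·A) = 2.05333 + 1.73685/(2.05333 × 3.2956) = 2.05333 + 0.256666 = 2.31 m along the plane.

h_p = 2.31 m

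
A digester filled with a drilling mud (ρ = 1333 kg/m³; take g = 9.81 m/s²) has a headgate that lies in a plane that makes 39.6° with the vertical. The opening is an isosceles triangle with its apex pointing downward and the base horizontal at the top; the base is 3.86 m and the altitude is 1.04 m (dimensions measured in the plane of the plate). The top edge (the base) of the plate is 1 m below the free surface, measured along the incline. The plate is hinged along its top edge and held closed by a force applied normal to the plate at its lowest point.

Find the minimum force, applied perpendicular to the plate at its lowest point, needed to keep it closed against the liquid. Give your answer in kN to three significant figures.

γ = ρg = 1333 × 9.81 / 1000 = 13.07673 kN/m³.
The plate makes 39.6° with the vertical, i.e. θ = 90° − 39.6° = 50.4° to the horizontal. Measuring y along the incline from the free-surface line, vertical depth h = y·sinθ with sinθ = 0.770513.
With the apex down, the centroid sits h/3 = 1.04/3 = 0.346667 m below the base (the top edge), so y_c = 1 + 0.346667 = 1.34667 m and h_c = 1.34667 × 0.770513 = 1.03763 m.
A = ½ × 3.86 × 1.04 = 2.0072 m².
Resultant F = γ·h_c·A = 13.07673 × 1.03763 × 2.0072 = 27.2353 kN.
I_c = b·h³/36 = 3.86 × 1.04³/36 = 0.12061 m⁴.
Centre of pressure: y_p = y_c + I_c/(y_c·A) = 1.34667 + 0.12061/(1.34667 × 2.0072) = 1.34667 + 0.0446202 = 1.39129 m along the plane.
The resultant acts 0.346667 + 0.0446202 = 0.391287 m (along the plate) below the hinge at the top edge, so the moment about the hinge is M = F × 0.391287 = 27.2353 × 0.391287 = 10.6568 kN·m.
A normal force at the bottom, 1.04 m from the hinge, must supply this moment: P = 10.6568/1.04 = 10.2469 kN.

P ≈ 10.2 kN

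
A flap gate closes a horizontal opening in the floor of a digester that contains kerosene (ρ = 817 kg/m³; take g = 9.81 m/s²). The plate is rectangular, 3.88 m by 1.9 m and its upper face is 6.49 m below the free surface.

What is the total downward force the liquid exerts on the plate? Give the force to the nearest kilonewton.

γ = ρg = 817 × 9.81 / 1000 = 8.01477 kN/m³.
The plate is horizontal, so pressure is uniform at p = γ·h = 8.01477 × 6.49 = 52.0159 kN/m².
A = 3.88 × 1.9 = 7.372 m².
F = p·A = 52.0159 × 7.372 = 383.461 kN.

F ≈ 383 kN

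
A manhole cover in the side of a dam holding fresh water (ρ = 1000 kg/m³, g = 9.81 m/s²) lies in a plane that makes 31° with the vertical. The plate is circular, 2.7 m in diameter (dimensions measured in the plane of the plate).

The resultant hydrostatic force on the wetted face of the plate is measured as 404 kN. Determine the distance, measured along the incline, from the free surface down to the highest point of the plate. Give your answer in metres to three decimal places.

y_top ≈ 7.041 m

γ = ρg = 1000 × 9.81 = 9810 N/m³ = 9.81 kN/m³.
A = π(1.35)² = 5.72555 m².
From F = γ·h_c·A, the centroid depth is h_c = 404/(9.81 × 5.72555) = 7.19275 m.
The plate makes 31° with the vertical, i.e. θ = 90° − 31° = 59° to the horizontal. Measuring y along the incline from the free-surface line, vertical depth h = y·sinθ with sinθ = 0.857167.
Along the incline, y_c = h_c/sinθ = 7.19275/0.857167 = 8.39131 m.
The centroid is at the centre, 1.35 m below the top of the plate, so the highest point sits at y_top = 8.39131 − 1.35 = 7.04131 m along the incline.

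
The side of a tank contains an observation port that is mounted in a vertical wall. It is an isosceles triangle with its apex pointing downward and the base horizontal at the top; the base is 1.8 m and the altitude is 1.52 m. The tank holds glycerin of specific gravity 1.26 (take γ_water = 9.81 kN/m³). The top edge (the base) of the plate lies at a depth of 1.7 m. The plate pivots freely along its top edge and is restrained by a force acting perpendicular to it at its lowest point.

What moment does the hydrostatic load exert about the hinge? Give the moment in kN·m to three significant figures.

M ≈ 21.1 kN·m

γ = 1.26 × 9.81 = 12.3606 kN/m³.
With the apex down, the centroid sits h/3 = 1.52/3 = 0.506667 m below the base (the top edge), so the centroid depth is h_c = 1.7 + 0.506667 = 2.20667 m.
A = ½ × 1.8 × 1.52 = 1.368 m².
Resultant F = γ·h_c·A = 12.3606 × 2.20667 × 1.368 = 37.3132 kN.
I_c = b·h³/36 = 1.8 × 1.52³/36 = 0.17559 m⁴.
Centre of pressure: y_p = y_c + I_c/(y_c·A) = 2.20667 + 0.17559/(2.20667 × 1.368) = 2.20667 + 0.0581669 = 2.26484 m along the plane.
The resultant acts 0.506667 + 0.0581669 = 0.564834 m (along the plate) below the hinge at the top edge, so the moment about the hinge is M = F × 0.564834 = 37.3132 × 0.564834 = 21.0758 kN·m.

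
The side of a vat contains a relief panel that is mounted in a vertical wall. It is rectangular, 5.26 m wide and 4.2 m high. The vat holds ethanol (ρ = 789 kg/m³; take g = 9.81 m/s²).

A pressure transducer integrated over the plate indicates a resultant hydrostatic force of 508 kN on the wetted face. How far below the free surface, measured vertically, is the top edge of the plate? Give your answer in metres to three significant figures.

d_top ≈ 0.871 m

γ = ρg = 789 × 9.81 / 1000 = 7.74009 kN/m³.
A = 5.26 × 4.2 = 22.092 m².
From F = γ·h_c·A, the centroid depth is h_c = 508/(7.74009 × 22.092) = 2.97086 m.
The centroid lies 4.2/2 = 2.1 m below the top edge, so the top edge sits at h_top = 2.97086 − 2.1 = 0.87086 m below the surface.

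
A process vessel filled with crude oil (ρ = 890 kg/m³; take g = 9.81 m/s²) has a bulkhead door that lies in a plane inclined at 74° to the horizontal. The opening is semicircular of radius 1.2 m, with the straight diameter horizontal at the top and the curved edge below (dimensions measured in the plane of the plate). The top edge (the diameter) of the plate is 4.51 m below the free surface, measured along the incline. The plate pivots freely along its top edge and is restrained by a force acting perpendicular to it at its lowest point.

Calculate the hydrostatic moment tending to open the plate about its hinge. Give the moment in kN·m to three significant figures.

γ = ρg = 890 × 9.81 / 1000 = 8.7309 kN/m³.
Let θ = 74° be the plate's angle to the horizontal; measure y along the incline from where the plane meets the free surface. Vertical depth h = y·sinθ with sinθ = 0.961262.
The centroid of a semicircle lies 4r/(3π) = 0.509296 m from the diameter, here below the top edge, so y_c = 4.51 + 0.509296 = 5.0193 m and h_c = 5.0193 × 0.961262 = 4.82486 m.
A = πr²/2 = π × 1.2²/2 = 2.26195 m².
Resultant F = γ·h_c·A = 8.7309 × 4.82486 × 2.26195 = 95.2855 kN.
I_c = (π/8 − 8/(9π))·r⁴ = 0.109757 × 1.2⁴ = 0.227592 m⁴.
Centre of pressure: y_p = y_c + I_c/(y_c·A) = 5.0193 + 0.227592/(5.0193 × 2.26195) = 5.0193 + 0.0200461 = 5.03935 m along the plane.
The resultant acts 0.509296 + 0.0200461 = 0.529342 m (along the plate) below the hinge at the top edge, so the moment about the hinge is M = F × 0.529342 = 95.2855 × 0.529342 = 50.4386 kN·m.

M ≈ 50.4 kN·m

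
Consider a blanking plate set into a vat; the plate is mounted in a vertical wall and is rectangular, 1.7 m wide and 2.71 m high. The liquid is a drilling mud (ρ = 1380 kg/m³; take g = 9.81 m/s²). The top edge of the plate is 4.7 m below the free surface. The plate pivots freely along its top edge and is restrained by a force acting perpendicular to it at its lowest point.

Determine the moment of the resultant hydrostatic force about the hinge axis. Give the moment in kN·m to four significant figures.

γ = ρg = 1380 × 9.81 / 1000 = 13.5378 kN/m³.
The centroid lies 2.71/2 = 1.355 m below the top edge, so the centroid depth is h_c = 4.7 + 1.355 = 6.055 m.
A = 1.7 × 2.71 = 4.607 m².
Resultant F = γ·h_c·A = 13.5378 × 6.055 × 4.607 = 377.642 kN.
I_c = b·h³/12 = 1.7 × 2.71³/12 = 2.81952 m⁴.
Centre of pressure: y_p = y_c + I_c/(y_c·A) = 6.055 + 2.81952/(6.055 × 4.607) = 6.055 + 0.101075 = 6.15607 m along the plane.
The resultant acts 1.355 + 0.101075 = 1.45608 m (along the plate) below the hinge at the top edge, so the moment about the hinge is M = F × 1.45608 = 377.642 × 1.45608 = 549.877 kN·m.

M ≈ 549.9 kN·m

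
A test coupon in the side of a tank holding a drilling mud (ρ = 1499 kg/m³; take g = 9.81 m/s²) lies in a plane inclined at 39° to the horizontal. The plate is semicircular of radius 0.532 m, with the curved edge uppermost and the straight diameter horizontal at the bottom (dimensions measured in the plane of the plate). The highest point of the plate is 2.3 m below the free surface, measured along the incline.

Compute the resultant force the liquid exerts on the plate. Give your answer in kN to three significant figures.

F ≈ 10.7 kN

γ = ρg = 1499 × 9.81 / 1000 = 14.70519 kN/m³.
Let θ = 39° be the plate's angle to the horizontal; measure y along the incline from where the plane meets the free surface. Vertical depth h = y·sinθ with sinθ = 0.629320.
The centroid lies 4r/(3π) = 0.225788 m above the diameter, so r − 4r/(3π) = 0.532 − 0.225788 = 0.306212 m below the topmost point, so y_c = 2.3 + 0.306212 = 2.60621 m and h_c = 2.60621 × 0.629320 = 1.64014 m.
A = πr²/2 = π × 0.532²/2 = 0.444573 m².
Resultant F = γ·h_c·A = 14.70519 × 1.64014 × 0.444573 = 10.7225 kN.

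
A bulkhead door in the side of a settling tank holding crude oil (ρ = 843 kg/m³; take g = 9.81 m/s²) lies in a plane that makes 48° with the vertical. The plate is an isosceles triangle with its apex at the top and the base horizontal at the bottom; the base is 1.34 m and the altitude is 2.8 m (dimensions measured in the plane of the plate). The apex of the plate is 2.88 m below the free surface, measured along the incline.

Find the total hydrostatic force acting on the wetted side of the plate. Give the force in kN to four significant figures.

F ≈ 49.28 kN

γ = ρg = 843 × 9.81 / 1000 = 8.26983 kN/m³.
The plate makes 48° with the vertical, i.e. θ = 90° − 48° = 42° to the horizontal. Measuring y along the incline from the free-surface line, vertical depth h = y·sinθ with sinθ = 0.669131.
With the apex up, the centroid sits 2h/3 = 2 × 2.8/3 = 1.86667 m below the apex, so y_c = 2.88 + 1.86667 = 4.74667 m and h_c = 4.74667 × 0.669131 = 3.17614 m.
A = ½ × 1.34 × 2.8 = 1.876 m².
Resultant F = γ·h_c·A = 8.26983 × 3.17614 × 1.876 = 49.2753 kN.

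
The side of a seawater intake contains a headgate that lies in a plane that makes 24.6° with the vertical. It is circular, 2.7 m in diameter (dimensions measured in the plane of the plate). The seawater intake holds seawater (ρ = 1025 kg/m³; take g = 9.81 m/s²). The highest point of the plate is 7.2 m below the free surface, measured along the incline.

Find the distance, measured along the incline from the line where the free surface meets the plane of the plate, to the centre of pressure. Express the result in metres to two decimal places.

y_p = 8.60 m

γ = ρg = 1025 × 9.81 / 1000 = 10.05525 kN/m³.
The plate makes 24.6° with the vertical, i.e. θ = 90° − 24.6° = 65.4° to the horizontal. Measuring y along the incline from the free-surface line, vertical depth h = y·sinθ with sinθ = 0.909236.
The centroid is at the centre, 1.35 m below the top of the plate, so y_c = 7.2 + 1.35 = 8.55 m and h_c = 8.55 × 0.909236 = 7.77397 m.
A = π(1.35)² = 5.72555 m².
Resultant F = γ·h_c·A = 10.05525 × 7.77397 × 5.72555 = 447.562 kN.
I_c = πr⁴/4 = π × 1.35⁴/4 = 2.6087 m⁴.
Centre of pressure: y_p = y_c + I_c/(y_c·A) = 8.55 + 2.6087/(8.55 × 5.72555) = 8.55 + 0.0532894 = 8.60329 m along the plane.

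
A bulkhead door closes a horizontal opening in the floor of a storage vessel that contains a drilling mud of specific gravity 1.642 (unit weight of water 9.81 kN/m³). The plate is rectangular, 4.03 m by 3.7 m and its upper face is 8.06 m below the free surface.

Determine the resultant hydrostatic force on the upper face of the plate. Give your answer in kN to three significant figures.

γ = 1.642 × 9.81 = 16.10802 kN/m³.
The plate is horizontal, so pressure is uniform at p = γ·h = 16.10802 × 8.06 = 129.831 kN/m².
A = 4.03 × 3.7 = 14.911 m².
F = p·A = 129.831 × 14.911 = 1935.91 kN.

F ≈ 1940 kN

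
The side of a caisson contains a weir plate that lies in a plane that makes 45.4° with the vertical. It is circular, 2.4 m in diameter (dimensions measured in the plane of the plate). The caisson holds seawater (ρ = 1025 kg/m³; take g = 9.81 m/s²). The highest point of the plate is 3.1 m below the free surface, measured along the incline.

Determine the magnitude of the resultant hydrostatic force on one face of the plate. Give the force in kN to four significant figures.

γ = ρg = 1025 × 9.81 / 1000 = 10.05525 kN/m³.
The plate makes 45.4° with the vertical, i.e. θ = 90° − 45.4° = 44.6° to the horizontal. Measuring y along the incline from the free-surface line, vertical depth h = y·sinθ with sinθ = 0.702153.
The centroid is at the centre, 1.2 m below the top of the plate, so y_c = 3.1 + 1.2 = 4.3 m and h_c = 4.3 × 0.702153 = 3.01926 m.
A = π(1.2)² = 4.52389 m².
Resultant F = γ·h_c·A = 10.05525 × 3.01926 × 4.52389 = 137.343 kN.

F ≈ 137.3 kN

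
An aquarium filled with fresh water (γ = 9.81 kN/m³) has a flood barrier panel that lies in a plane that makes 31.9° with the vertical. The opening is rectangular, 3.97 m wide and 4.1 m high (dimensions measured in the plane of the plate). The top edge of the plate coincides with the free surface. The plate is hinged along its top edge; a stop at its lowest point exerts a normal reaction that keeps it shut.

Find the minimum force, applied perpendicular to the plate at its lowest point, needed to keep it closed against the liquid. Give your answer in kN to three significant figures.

γ = 9.81 kN/m³.
The plate makes 31.9° with the vertical, i.e. θ = 90° − 31.9° = 58.1° to the horizontal. Measuring y along the incline from the free-surface line, vertical depth h = y·sinθ with sinθ = 0.848972.
The centroid lies 4.1/2 = 2.05 m below the top edge, so y_c = 2.05 m and h_c = 2.05 × 0.848972 = 1.74039 m.
A = 3.97 × 4.1 = 16.277 m².
Resultant F = γ·h_c·A = 9.81 × 1.74039 × 16.277 = 277.901 kN.
I_c = b·h³/12 = 3.97 × 4.1³/12 = 22.8014 m⁴.
Centre of pressure: y_p = y_c + I_c/(y_c·A) = 2.05 + 22.8014/(2.05 × 16.277) = 2.05 + 0.683334 = 2.73333 m along the plane.
The resultant acts 2.05 + 0.683334 = 2.73333 m (along the plate) below the hinge at the top edge, so the moment about the hinge is M = F × 2.73333 = 277.901 × 2.73333 = 759.595 kN·m.
A normal force at the bottom, 4.1 m from the hinge, must supply this moment: P = 759.595/4.1 = 185.267 kN.

P ≈ 185 kN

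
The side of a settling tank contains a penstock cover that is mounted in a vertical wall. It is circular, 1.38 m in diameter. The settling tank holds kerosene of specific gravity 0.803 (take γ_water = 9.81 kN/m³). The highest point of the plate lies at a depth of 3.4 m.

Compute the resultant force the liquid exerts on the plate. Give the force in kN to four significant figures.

γ = 0.803 × 9.81 = 7.87743 kN/m³.
The centroid is at the centre, 0.69 m below the top of the plate, so the centroid depth is h_c = 3.4 + 0.69 = 4.09 m.
A = π(0.69)² = 1.49571 m².
Resultant F = γ·h_c·A = 7.87743 × 4.09 × 1.49571 = 48.1898 kN.

F ≈ 48.19 kN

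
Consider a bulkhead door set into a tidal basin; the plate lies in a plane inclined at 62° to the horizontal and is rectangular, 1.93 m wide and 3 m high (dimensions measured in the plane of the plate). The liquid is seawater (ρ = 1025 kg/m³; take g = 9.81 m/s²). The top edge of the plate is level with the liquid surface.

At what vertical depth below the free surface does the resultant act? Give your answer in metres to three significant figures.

γ = ρg = 1025 × 9.81 / 1000 = 10.05525 kN/m³.
Let θ = 62° be the plate's angle to the horizontal; measure y along the incline from where the plane meets the free surface. Vertical depth h = y·sinθ with sinθ = 0.882948.
The centroid lies 3/2 = 1.5 m below the top edge, so y_c = 1.5 m and h_c = 1.5 × 0.882948 = 1.32442 m.
A = 1.93 × 3 = 5.79 m².
Resultant F = γ·h_c·A = 10.05525 × 1.32442 × 5.79 = 77.1076 kN.
I_c = b·h³/12 = 1.93 × 3³/12 = 4.3425 m⁴.
Centre of pressure: y_p = y_c + I_c/(y_c·A) = 1.5 + 4.3425/(1.5 × 5.79) = 1.5 + 0.5 = 2 m along the plane.
Vertically, h_p = y_p·sinθ = 2 × 0.882948 = 1.7659 m.

h_p = 1.77 m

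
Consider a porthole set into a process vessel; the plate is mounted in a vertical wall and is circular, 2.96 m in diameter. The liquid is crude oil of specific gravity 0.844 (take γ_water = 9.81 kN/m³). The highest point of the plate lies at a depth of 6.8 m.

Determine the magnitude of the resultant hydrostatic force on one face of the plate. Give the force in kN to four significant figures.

F ≈ 471.8 kN

γ = 0.844 × 9.81 = 8.27964 kN/m³.
The centroid is at the centre, 1.48 m below the top of the plate, so the centroid depth is h_c = 6.8 + 1.48 = 8.28 m.
A = π(1.48)² = 6.88134 m².
Resultant F = γ·h_c·A = 8.27964 × 8.28 × 6.88134 = 471.753 kN.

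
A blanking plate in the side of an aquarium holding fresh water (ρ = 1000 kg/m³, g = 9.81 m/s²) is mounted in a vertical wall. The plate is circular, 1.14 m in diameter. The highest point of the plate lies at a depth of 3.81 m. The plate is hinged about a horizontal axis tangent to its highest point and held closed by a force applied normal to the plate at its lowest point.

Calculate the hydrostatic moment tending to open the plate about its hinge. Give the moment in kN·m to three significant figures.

γ = ρg = 1000 × 9.81 = 9810 N/m³ = 9.81 kN/m³.
The centroid is at the centre, 0.57 m below the top of the plate, so the centroid depth is h_c = 3.81 + 0.57 = 4.38 m.
A = π(0.57)² = 1.0207 m².
Resultant F = γ·h_c·A = 9.81 × 4.38 × 1.0207 = 43.8572 kN.
I_c = πr⁴/4 = π × 0.57⁴/4 = 0.0829066 m⁴.
Centre of pressure: y_p = y_c + I_c/(y_c·A) = 4.38 + 0.0829066/(4.38 × 1.0207) = 4.38 + 0.0185446 = 4.39854 m along the plane.
The resultant acts 0.57 + 0.0185446 = 0.588545 m (along the plate) below the hinge at the top edge, so the moment about the hinge is M = F × 0.588545 = 43.8572 × 0.588545 = 25.8119 kN·m.

M ≈ 25.8 kN·m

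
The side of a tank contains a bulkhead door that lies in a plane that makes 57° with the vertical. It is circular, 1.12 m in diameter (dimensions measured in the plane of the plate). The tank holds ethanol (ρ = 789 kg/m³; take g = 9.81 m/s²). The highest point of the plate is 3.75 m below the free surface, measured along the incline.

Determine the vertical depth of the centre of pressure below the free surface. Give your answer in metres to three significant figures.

h_p = 2.36 m

γ = ρg = 789 × 9.81 / 1000 = 7.74009 kN/m³.
The plate makes 57° with the vertical, i.e. θ = 90° − 57° = 33° to the horizontal. Measuring y along the incline from the free-surface line, vertical depth h = y·sinθ with sinθ = 0.544639.
The centroid is at the centre, 0.56 m below the top of the plate, so y_c = 3.75 + 0.56 = 4.31 m and h_c = 4.31 × 0.544639 = 2.34739 m.
A = π(0.56)² = 0.985203 m².
Resultant F = γ·h_c·A = 7.74009 × 2.34739 × 0.985203 = 17.9002 kN.
I_c = πr⁴/4 = π × 0.56⁴/4 = 0.07724 m⁴.
Centre of pressure: y_p = y_c + I_c/(y_c·A) = 4.31 + 0.07724/(4.31 × 0.985203) = 4.31 + 0.0181903 = 4.32819 m along the plane.
Vertically, h_p = y_p·sinθ = 4.32819 × 0.544639 = 2.3573 m.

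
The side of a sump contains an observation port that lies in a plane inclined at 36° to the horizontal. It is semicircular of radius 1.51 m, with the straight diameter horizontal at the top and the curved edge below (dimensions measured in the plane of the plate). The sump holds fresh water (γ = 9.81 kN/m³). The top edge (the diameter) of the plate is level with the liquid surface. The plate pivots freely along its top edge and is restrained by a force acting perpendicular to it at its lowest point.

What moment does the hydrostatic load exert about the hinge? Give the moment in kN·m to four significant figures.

γ = 9.81 kN/m³.
Let θ = 36° be the plate's angle to the horizontal; measure y along the incline from where the plane meets the free surface. Vertical depth h = y·sinθ with sinθ = 0.587785.
The centroid of a semicircle lies 4r/(3π) = 0.640864 m from the diameter, here below the top edge, so y_c = 0.640864 m and h_c = 0.640864 × 0.587785 = 0.37669 m.
A = πr²/2 = π × 1.51²/2 = 3.58157 m².
Resultant F = γ·h_c·A = 9.81 × 0.37669 × 3.58157 = 13.2351 kN.
I_c = (π/8 − 8/(9π))·r⁴ = 0.109757 × 1.51⁴ = 0.570611 m⁴.
Centre of pressure: y_p = y_c + I_c/(y_c·A) = 0.640864 + 0.570611/(0.640864 × 3.58157) = 0.640864 + 0.2486 = 0.889464 m along the plane.
The resultant acts 0.640864 + 0.2486 = 0.889464 m (along the plate) below the hinge at the top edge, so the moment about the hinge is M = F × 0.889464 = 13.2351 × 0.889464 = 11.7721 kN·m.

M ≈ 11.77 kN·m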